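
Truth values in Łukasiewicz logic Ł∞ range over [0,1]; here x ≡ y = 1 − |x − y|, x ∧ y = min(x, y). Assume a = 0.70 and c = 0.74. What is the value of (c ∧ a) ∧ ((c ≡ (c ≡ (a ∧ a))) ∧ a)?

0.70

c ∧ a = min(0.74, 0.70) = 0.70
a ∧ a = min(0.70, 0.70) = 0.70
c ≡ (a ∧ a) = 1 − |0.74 − 0.70| = 1 − 0.04 = 0.96
c ≡ (c ≡ (a ∧ a)) = 1 − |0.74 − 0.96| = 1 − 0.22 = 0.78
(c ≡ (c ≡ (a ∧ a))) ∧ a = min(0.78, 0.70) = 0.70
(c ∧ a) ∧ ((c ≡ (c ≡ (a ∧ a))) ∧ a) = min(0.70, 0.70) = 0.70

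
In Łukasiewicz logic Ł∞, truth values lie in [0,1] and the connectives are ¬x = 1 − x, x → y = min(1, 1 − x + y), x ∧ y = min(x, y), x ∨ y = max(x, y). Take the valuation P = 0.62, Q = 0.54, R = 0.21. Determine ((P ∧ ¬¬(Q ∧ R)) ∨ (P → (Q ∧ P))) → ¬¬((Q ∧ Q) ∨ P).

0.70

Q ∧ R = min(0.54, 0.21) = 0.21
¬(Q ∧ R) = 1 − 0.21 = 0.79
¬¬(Q ∧ R) = 1 − 0.79 = 0.21
P ∧ ¬¬(Q ∧ R) = min(0.62, 0.21) = 0.21
Q ∧ P = min(0.54, 0.62) = 0.54
P → (Q ∧ P) = min(1, 1 − 0.62 + 0.54) = min(1, 0.92) = 0.92
(P ∧ ¬¬(Q ∧ R)) ∨ (P → (Q ∧ P)) = max(0.21, 0.92) = 0.92
Q ∧ Q = min(0.54, 0.54) = 0.54
(Q ∧ Q) ∨ P = max(0.54, 0.62) = 0.62
¬((Q ∧ Q) ∨ P) = 1 − 0.62 = 0.38
¬¬((Q ∧ Q) ∨ P) = 1 − 0.38 = 0.62
((P ∧ ¬¬(Q ∧ R)) ∨ (P → (Q ∧ P))) → ¬¬((Q ∧ Q) ∨ P) = min(1, 1 − 0.92 + 0.62) = min(1, 0.70) = 0.70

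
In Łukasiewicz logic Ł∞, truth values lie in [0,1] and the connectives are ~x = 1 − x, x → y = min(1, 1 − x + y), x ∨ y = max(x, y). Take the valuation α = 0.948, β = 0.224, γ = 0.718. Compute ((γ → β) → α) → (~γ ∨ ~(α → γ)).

γ → β = min(1, 1 − 0.718 + 0.224) = min(1, 0.506) = 0.506
(γ → β) → α = min(1, 1 − 0.506 + 0.948) = min(1, 1.442) = 1.000
~γ = 1 − 0.718 = 0.282
α → γ = min(1, 1 − 0.948 + 0.718) = min(1, 0.770) = 0.770
~(α → γ) = 1 − 0.770 = 0.230
~γ ∨ ~(α → γ) = max(0.282, 0.230) = 0.282
((γ → β) → α) → (~γ ∨ ~(α → γ)) = min(1, 1 − 1.000 + 0.282) = min(1, 0.282) = 0.282

0.282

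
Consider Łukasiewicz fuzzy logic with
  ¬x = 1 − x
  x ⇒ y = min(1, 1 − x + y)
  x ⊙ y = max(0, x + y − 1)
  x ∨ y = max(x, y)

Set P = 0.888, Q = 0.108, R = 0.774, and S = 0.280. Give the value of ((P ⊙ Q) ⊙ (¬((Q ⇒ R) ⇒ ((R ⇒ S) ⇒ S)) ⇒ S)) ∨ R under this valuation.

0.774

P ⊙ Q = max(0, 0.888 + 0.108 − 1) = max(0, -0.004) = 0.000
Q ⇒ R = min(1, 1 − 0.108 + 0.774) = min(1, 1.666) = 1.000
R ⇒ S = min(1, 1 − 0.774 + 0.280) = min(1, 0.506) = 0.506
(R ⇒ S) ⇒ S = min(1, 1 − 0.506 + 0.280) = min(1, 0.774) = 0.774
(Q ⇒ R) ⇒ ((R ⇒ S) ⇒ S) = min(1, 1 − 1.000 + 0.774) = min(1, 0.774) = 0.774
¬((Q ⇒ R) ⇒ ((R ⇒ S) ⇒ S)) = 1 − 0.774 = 0.226
¬((Q ⇒ R) ⇒ ((R ⇒ S) ⇒ S)) ⇒ S = min(1, 1 − 0.226 + 0.280) = min(1, 1.054) = 1.000
(P ⊙ Q) ⊙ (¬((Q ⇒ R) ⇒ ((R ⇒ S) ⇒ S)) ⇒ S) = max(0, 0.000 + 1.000 − 1) = max(0, 0.000) = 0.000
((P ⊙ Q) ⊙ (¬((Q ⇒ R) ⇒ ((R ⇒ S) ⇒ S)) ⇒ S)) ∨ R = max(0.000, 0.774) = 0.774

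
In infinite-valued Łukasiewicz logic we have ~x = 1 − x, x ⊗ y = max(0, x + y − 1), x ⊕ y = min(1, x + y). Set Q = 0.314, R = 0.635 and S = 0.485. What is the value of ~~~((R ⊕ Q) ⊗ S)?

R ⊕ Q = min(1, 0.635 + 0.314) = min(1, 0.949) = 0.949
(R ⊕ Q) ⊗ S = max(0, 0.949 + 0.485 − 1) = max(0, 0.434) = 0.434
~((R ⊕ Q) ⊗ S) = 1 − 0.434 = 0.566
~~((R ⊕ Q) ⊗ S) = 1 − 0.566 = 0.434
~~~((R ⊕ Q) ⊗ S) = 1 − 0.434 = 0.566

0.566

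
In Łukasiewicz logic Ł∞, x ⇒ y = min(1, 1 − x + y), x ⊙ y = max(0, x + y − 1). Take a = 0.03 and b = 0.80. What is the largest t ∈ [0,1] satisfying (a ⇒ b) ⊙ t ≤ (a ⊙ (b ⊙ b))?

0.00

a ⇒ b = min(1, 1 − 0.03 + 0.80) = min(1, 1.77) = 1.00
So the left factor is a ⇒ b = 1.00.
b ⊙ b = max(0, 0.80 + 0.80 − 1) = max(0, 0.60) = 0.60
a ⊙ (b ⊙ b) = max(0, 0.03 + 0.60 − 1) = max(0, -0.37) = 0.00
So the right-hand bound is a ⊙ (b ⊙ b) = 0.00.
The residuum of the Łukasiewicz t-norm gives the supremum: min(1, 1 − 1.00 + 0.00).
1 − 1.00 + 0.00 = 0.00, so t = min(1, 0.00) = 0.00.
Check: 1.00 ⊙ 0.00 = max(0, 0.00) = 0.00 ≤ 0.00.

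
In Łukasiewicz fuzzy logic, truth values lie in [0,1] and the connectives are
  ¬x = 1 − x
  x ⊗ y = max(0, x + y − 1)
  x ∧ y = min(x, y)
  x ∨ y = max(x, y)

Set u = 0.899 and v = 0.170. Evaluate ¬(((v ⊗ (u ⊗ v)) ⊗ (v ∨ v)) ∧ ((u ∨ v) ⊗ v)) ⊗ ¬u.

0.101

u ⊗ v = max(0, 0.899 + 0.170 − 1) = max(0, 0.069) = 0.069
v ⊗ (u ⊗ v) = max(0, 0.170 + 0.069 − 1) = max(0, -0.761) = 0.000
v ∨ v = max(0.170, 0.170) = 0.170
(v ⊗ (u ⊗ v)) ⊗ (v ∨ v) = max(0, 0.000 + 0.170 − 1) = max(0, -0.830) = 0.000
u ∨ v = max(0.899, 0.170) = 0.899
(u ∨ v) ⊗ v = max(0, 0.899 + 0.170 − 1) = max(0, 0.069) = 0.069
((v ⊗ (u ⊗ v)) ⊗ (v ∨ v)) ∧ ((u ∨ v) ⊗ v) = min(0.000, 0.069) = 0.000
¬(((v ⊗ (u ⊗ v)) ⊗ (v ∨ v)) ∧ ((u ∨ v) ⊗ v)) = 1 − 0.000 = 1.000
¬u = 1 − 0.899 = 0.101
¬(((v ⊗ (u ⊗ v)) ⊗ (v ∨ v)) ∧ ((u ∨ v) ⊗ v)) ⊗ ¬u = max(0, 1.000 + 0.101 − 1) = max(0, 0.101) = 0.101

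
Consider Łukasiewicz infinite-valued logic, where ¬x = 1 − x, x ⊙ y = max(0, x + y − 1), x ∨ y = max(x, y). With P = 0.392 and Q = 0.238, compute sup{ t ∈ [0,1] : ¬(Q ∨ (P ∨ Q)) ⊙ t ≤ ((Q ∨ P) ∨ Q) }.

0.784

P ∨ Q = max(0.392, 0.238) = 0.392
Q ∨ (P ∨ Q) = max(0.238, 0.392) = 0.392
¬(Q ∨ (P ∨ Q)) = 1 − 0.392 = 0.608
So the left factor is ¬(Q ∨ (P ∨ Q)) = 0.608.
Q ∨ P = max(0.238, 0.392) = 0.392
(Q ∨ P) ∨ Q = max(0.392, 0.238) = 0.392
So the right-hand bound is (Q ∨ P) ∨ Q = 0.392.
The residuum of the Łukasiewicz t-norm gives the supremum: min(1, 1 − 0.608 + 0.392).
1 − 0.608 + 0.392 = 0.784, so t = min(1, 0.784) = 0.784.
Check: 0.608 ⊙ 0.784 = max(0, 0.392) = 0.392 ≤ 0.392.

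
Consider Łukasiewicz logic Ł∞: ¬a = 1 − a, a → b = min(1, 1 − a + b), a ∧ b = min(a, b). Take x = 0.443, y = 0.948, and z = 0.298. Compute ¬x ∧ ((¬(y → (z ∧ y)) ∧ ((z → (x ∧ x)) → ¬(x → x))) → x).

¬x = 1 − 0.443 = 0.557
z ∧ y = min(0.298, 0.948) = 0.298
y → (z ∧ y) = min(1, 1 − 0.948 + 0.298) = min(1, 0.350) = 0.350
¬(y → (z ∧ y)) = 1 − 0.350 = 0.650
x ∧ x = min(0.443, 0.443) = 0.443
z → (x ∧ x) = min(1, 1 − 0.298 + 0.443) = min(1, 1.145) = 1.000
x → x = min(1, 1 − 0.443 + 0.443) = min(1, 1.000) = 1.000
¬(x → x) = 1 − 1.000 = 0.000
(z → (x ∧ x)) → ¬(x → x) = min(1, 1 − 1.000 + 0.000) = min(1, 0.000) = 0.000
¬(y → (z ∧ y)) ∧ ((z → (x ∧ x)) → ¬(x → x)) = min(0.650, 0.000) = 0.000
(¬(y → (z ∧ y)) ∧ ((z → (x ∧ x)) → ¬(x → x))) → x = min(1, 1 − 0.000 + 0.443) = min(1, 1.443) = 1.000
¬x ∧ ((¬(y → (z ∧ y)) ∧ ((z → (x ∧ x)) → ¬(x → x))) → x) = min(0.557, 1.000) = 0.557

0.557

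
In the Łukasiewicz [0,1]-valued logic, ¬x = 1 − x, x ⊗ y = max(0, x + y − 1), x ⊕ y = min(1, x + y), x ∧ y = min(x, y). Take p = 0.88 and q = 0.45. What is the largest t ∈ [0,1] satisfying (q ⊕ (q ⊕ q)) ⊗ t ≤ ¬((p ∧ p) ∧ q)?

0.55

q ⊕ q = min(1, 0.45 + 0.45) = min(1, 0.90) = 0.90
q ⊕ (q ⊕ q) = min(1, 0.45 + 0.90) = min(1, 1.35) = 1.00
So the left factor is q ⊕ (q ⊕ q) = 1.00.
p ∧ p = min(0.88, 0.88) = 0.88
(p ∧ p) ∧ q = min(0.88, 0.45) = 0.45
¬((p ∧ p) ∧ q) = 1 − 0.45 = 0.55
So the right-hand bound is ¬((p ∧ p) ∧ q) = 0.55.
The residuum of the Łukasiewicz t-norm gives the supremum: min(1, 1 − 1.00 + 0.55).
1 − 1.00 + 0.55 = 0.55, so t = min(1, 0.55) = 0.55.
Check: 1.00 ⊗ 0.55 = max(0, 0.55) = 0.55 ≤ 0.55.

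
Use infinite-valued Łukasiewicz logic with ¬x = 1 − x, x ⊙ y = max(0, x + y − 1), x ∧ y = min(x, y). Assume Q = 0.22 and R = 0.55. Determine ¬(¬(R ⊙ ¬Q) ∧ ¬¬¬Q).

¬Q = 1 − 0.22 = 0.78
R ⊙ ¬Q = max(0, 0.55 + 0.78 − 1) = max(0, 0.33) = 0.33
¬(R ⊙ ¬Q) = 1 − 0.33 = 0.67
¬¬Q = 1 − 0.78 = 0.22
¬¬¬Q = 1 − 0.22 = 0.78
¬(R ⊙ ¬Q) ∧ ¬¬¬Q = min(0.67, 0.78) = 0.67
¬(¬(R ⊙ ¬Q) ∧ ¬¬¬Q) = 1 − 0.67 = 0.33

0.33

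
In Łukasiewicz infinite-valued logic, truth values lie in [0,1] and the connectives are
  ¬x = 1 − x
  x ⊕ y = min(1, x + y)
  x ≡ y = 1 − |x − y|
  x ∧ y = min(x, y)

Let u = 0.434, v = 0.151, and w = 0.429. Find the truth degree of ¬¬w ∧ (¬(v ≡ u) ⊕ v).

0.429

¬w = 1 − 0.429 = 0.571
¬¬w = 1 − 0.571 = 0.429
v ≡ u = 1 − |0.151 − 0.434| = 1 − 0.283 = 0.717
¬(v ≡ u) = 1 − 0.717 = 0.283
¬(v ≡ u) ⊕ v = min(1, 0.283 + 0.151) = min(1, 0.434) = 0.434
¬¬w ∧ (¬(v ≡ u) ⊕ v) = min(0.429, 0.434) = 0.429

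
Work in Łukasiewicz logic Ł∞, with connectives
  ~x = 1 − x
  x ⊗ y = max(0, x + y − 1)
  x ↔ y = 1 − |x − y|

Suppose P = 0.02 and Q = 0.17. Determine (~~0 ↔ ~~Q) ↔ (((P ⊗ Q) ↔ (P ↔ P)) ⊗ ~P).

0.17

~0 = 1 − 0.00 = 1.00
~~0 = 1 − 1.00 = 0.00
~Q = 1 − 0.17 = 0.83
~~Q = 1 − 0.83 = 0.17
~~0 ↔ ~~Q = 1 − |0.00 − 0.17| = 1 − 0.17 = 0.83
P ⊗ Q = max(0, 0.02 + 0.17 − 1) = max(0, -0.81) = 0.00
P ↔ P = 1 − |0.02 − 0.02| = 1 − 0.00 = 1.00
(P ⊗ Q) ↔ (P ↔ P) = 1 − |0.00 − 1.00| = 1 − 1.00 = 0.00
~P = 1 − 0.02 = 0.98
((P ⊗ Q) ↔ (P ↔ P)) ⊗ ~P = max(0, 0.00 + 0.98 − 1) = max(0, -0.02) = 0.00
(~~0 ↔ ~~Q) ↔ (((P ⊗ Q) ↔ (P ↔ P)) ⊗ ~P) = 1 − |0.83 − 0.00| = 1 − 0.83 = 0.17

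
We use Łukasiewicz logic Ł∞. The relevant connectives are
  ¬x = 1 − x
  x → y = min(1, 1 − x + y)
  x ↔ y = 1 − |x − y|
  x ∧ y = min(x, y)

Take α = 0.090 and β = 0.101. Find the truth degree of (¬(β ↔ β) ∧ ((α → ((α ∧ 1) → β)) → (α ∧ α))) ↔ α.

0.910

β ↔ β = 1 − |0.101 − 0.101| = 1 − 0.000 = 1.000
¬(β ↔ β) = 1 − 1.000 = 0.000
α ∧ 1 = min(0.090, 1.000) = 0.090
(α ∧ 1) → β = min(1, 1 − 0.090 + 0.101) = min(1, 1.011) = 1.000
α → ((α ∧ 1) → β) = min(1, 1 − 0.090 + 1.000) = min(1, 1.910) = 1.000
α ∧ α = min(0.090, 0.090) = 0.090
(α → ((α ∧ 1) → β)) → (α ∧ α) = min(1, 1 − 1.000 + 0.090) = min(1, 0.090) = 0.090
¬(β ↔ β) ∧ ((α → ((α ∧ 1) → β)) → (α ∧ α)) = min(0.000, 0.090) = 0.000
(¬(β ↔ β) ∧ ((α → ((α ∧ 1) → β)) → (α ∧ α))) ↔ α = 1 − |0.000 − 0.090| = 1 − 0.090 = 0.910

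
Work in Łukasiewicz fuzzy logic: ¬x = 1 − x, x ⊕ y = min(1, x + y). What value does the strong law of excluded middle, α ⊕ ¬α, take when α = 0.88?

¬α = 1 − 0.88 = 0.12
α ⊕ ¬α = min(1, 0.88 + 0.12) = min(1, 1.00) = 1.00
(As expected: always 1 in Ł∞ since a ⊕ (1−a) = 1.)

1.00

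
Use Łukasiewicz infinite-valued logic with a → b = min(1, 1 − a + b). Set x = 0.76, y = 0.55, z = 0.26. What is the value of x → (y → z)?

0.95

y → z = min(1, 1 − 0.55 + 0.26) = min(1, 0.71) = 0.71
x → (y → z) = min(1, 1 − 0.76 + 0.71) = min(1, 0.95) = 0.95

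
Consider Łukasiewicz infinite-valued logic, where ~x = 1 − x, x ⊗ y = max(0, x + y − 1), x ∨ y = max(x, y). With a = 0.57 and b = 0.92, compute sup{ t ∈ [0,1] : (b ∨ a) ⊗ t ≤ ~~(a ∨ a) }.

b ∨ a = max(0.92, 0.57) = 0.92
So the left factor is b ∨ a = 0.92.
a ∨ a = max(0.57, 0.57) = 0.57
~(a ∨ a) = 1 − 0.57 = 0.43
~~(a ∨ a) = 1 − 0.43 = 0.57
So the right-hand bound is ~~(a ∨ a) = 0.57.
The residuum of the Łukasiewicz t-norm gives the supremum: min(1, 1 − 0.92 + 0.57).
1 − 0.92 + 0.57 = 0.65, so t = min(1, 0.65) = 0.65.
Check: 0.92 ⊗ 0.65 = max(0, 0.57) = 0.57 ≤ 0.57.

0.65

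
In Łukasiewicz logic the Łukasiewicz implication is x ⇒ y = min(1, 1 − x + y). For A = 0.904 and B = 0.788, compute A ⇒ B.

0.884

A ⇒ B = min(1, 1 − 0.904 + 0.788) = min(1, 0.884) = 0.884
For comparison, the Gödel implication (1 if x ≤ y else y) would give 0.788.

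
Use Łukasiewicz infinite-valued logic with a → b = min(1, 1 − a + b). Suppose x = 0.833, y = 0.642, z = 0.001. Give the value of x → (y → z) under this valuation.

0.526

y → z = min(1, 1 − 0.642 + 0.001) = min(1, 0.359) = 0.359
x → (y → z) = min(1, 1 − 0.833 + 0.359) = min(1, 0.526) = 0.526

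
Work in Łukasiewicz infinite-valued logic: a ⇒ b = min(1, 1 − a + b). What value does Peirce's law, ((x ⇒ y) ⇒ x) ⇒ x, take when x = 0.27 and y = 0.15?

x ⇒ y = min(1, 1 − 0.27 + 0.15) = min(1, 0.88) = 0.88
(x ⇒ y) ⇒ x = min(1, 1 − 0.88 + 0.27) = min(1, 0.39) = 0.39
((x ⇒ y) ⇒ x) ⇒ x = min(1, 1 − 0.39 + 0.27) = min(1, 0.88) = 0.88
(The value 0.88 < 1 shows this instance is not satisfied; not a Ł∞-tautology in general.)

0.88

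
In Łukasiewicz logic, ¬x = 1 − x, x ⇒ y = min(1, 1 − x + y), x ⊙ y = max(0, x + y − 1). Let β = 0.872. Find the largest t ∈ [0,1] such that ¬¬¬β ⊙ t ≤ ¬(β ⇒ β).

¬β = 1 − 0.872 = 0.128
¬¬β = 1 − 0.128 = 0.872
¬¬¬β = 1 − 0.872 = 0.128
So the left factor is ¬¬¬β = 0.128.
β ⇒ β = min(1, 1 − 0.872 + 0.872) = min(1, 1.000) = 1.000
¬(β ⇒ β) = 1 − 1.000 = 0.000
So the right-hand bound is ¬(β ⇒ β) = 0.000.
The residuum of the Łukasiewicz t-norm gives the supremum: min(1, 1 − 0.128 + 0.000).
1 − 0.128 + 0.000 = 0.872, so t = min(1, 0.872) = 0.872.
Check: 0.128 ⊙ 0.872 = max(0, 0.000) = 0.000 ≤ 0.000.

0.872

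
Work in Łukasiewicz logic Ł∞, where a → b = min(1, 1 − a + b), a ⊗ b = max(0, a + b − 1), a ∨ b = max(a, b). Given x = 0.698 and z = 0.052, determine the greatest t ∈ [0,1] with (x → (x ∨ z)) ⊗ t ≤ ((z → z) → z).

0.052

x ∨ z = max(0.698, 0.052) = 0.698
x → (x ∨ z) = min(1, 1 − 0.698 + 0.698) = min(1, 1.000) = 1.000
So the left factor is x → (x ∨ z) = 1.000.
z → z = min(1, 1 − 0.052 + 0.052) = min(1, 1.000) = 1.000
(z → z) → z = min(1, 1 − 1.000 + 0.052) = min(1, 0.052) = 0.052
So the right-hand bound is (z → z) → z = 0.052.
The residuum of the Łukasiewicz t-norm gives the supremum: min(1, 1 − 1.000 + 0.052).
1 − 1.000 + 0.052 = 0.052, so t = min(1, 0.052) = 0.052.
Check: 1.000 ⊗ 0.052 = max(0, 0.052) = 0.052 ≤ 0.052.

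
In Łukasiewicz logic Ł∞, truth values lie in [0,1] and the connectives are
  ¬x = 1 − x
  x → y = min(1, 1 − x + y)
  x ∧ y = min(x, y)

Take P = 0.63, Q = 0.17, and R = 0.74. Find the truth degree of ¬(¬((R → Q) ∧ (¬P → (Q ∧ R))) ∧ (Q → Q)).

R → Q = min(1, 1 − 0.74 + 0.17) = min(1, 0.43) = 0.43
¬P = 1 − 0.63 = 0.37
Q ∧ R = min(0.17, 0.74) = 0.17
¬P → (Q ∧ R) = min(1, 1 − 0.37 + 0.17) = min(1, 0.80) = 0.80
(R → Q) ∧ (¬P → (Q ∧ R)) = min(0.43, 0.80) = 0.43
¬((R → Q) ∧ (¬P → (Q ∧ R))) = 1 − 0.43 = 0.57
Q → Q = min(1, 1 − 0.17 + 0.17) = min(1, 1.00) = 1.00
¬((R → Q) ∧ (¬P → (Q ∧ R))) ∧ (Q → Q) = min(0.57, 1.00) = 0.57
¬(¬((R → Q) ∧ (¬P → (Q ∧ R))) ∧ (Q → Q)) = 1 − 0.57 = 0.43

0.43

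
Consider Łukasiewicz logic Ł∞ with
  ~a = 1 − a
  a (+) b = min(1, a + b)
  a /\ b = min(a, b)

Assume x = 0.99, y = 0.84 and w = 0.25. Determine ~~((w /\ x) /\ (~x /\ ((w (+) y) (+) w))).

0.01

w /\ x = min(0.25, 0.99) = 0.25
~x = 1 − 0.99 = 0.01
w (+) y = min(1, 0.25 + 0.84) = min(1, 1.09) = 1.00
(w (+) y) (+) w = min(1, 1.00 + 0.25) = min(1, 1.25) = 1.00
~x /\ ((w (+) y) (+) w) = min(0.01, 1.00) = 0.01
(w /\ x) /\ (~x /\ ((w (+) y) (+) w)) = min(0.25, 0.01) = 0.01
~((w /\ x) /\ (~x /\ ((w (+) y) (+) w))) = 1 − 0.01 = 0.99
~~((w /\ x) /\ (~x /\ ((w (+) y) (+) w))) = 1 − 0.99 = 0.01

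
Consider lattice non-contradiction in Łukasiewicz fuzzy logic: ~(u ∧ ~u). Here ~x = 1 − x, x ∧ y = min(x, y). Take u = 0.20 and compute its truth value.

~u = 1 − 0.20 = 0.80
u ∧ ~u = min(0.20, 0.80) = 0.20
~(u ∧ ~u) = 1 − 0.20 = 0.80
(The value 0.80 < 1 shows this instance is not satisfied; not a Ł∞-tautology — its value is 1 − min(a, 1−a).)

0.80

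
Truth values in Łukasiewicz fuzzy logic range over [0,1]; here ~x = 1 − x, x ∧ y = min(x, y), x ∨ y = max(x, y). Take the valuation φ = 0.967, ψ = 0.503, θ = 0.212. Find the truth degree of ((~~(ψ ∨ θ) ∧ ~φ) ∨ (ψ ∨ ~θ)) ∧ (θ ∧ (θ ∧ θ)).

0.212

ψ ∨ θ = max(0.503, 0.212) = 0.503
~(ψ ∨ θ) = 1 − 0.503 = 0.497
~~(ψ ∨ θ) = 1 − 0.497 = 0.503
~φ = 1 − 0.967 = 0.033
~~(ψ ∨ θ) ∧ ~φ = min(0.503, 0.033) = 0.033
~θ = 1 − 0.212 = 0.788
ψ ∨ ~θ = max(0.503, 0.788) = 0.788
(~~(ψ ∨ θ) ∧ ~φ) ∨ (ψ ∨ ~θ) = max(0.033, 0.788) = 0.788
θ ∧ θ = min(0.212, 0.212) = 0.212
θ ∧ (θ ∧ θ) = min(0.212, 0.212) = 0.212
((~~(ψ ∨ θ) ∧ ~φ) ∨ (ψ ∨ ~θ)) ∧ (θ ∧ (θ ∧ θ)) = min(0.788, 0.212) = 0.212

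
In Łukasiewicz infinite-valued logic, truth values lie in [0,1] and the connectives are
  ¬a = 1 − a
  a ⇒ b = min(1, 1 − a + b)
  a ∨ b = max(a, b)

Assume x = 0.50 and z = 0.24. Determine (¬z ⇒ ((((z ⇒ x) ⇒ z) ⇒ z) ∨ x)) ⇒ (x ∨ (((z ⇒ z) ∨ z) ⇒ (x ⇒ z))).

¬z = 1 − 0.24 = 0.76
z ⇒ x = min(1, 1 − 0.24 + 0.50) = min(1, 1.26) = 1.00
(z ⇒ x) ⇒ z = min(1, 1 − 1.00 + 0.24) = min(1, 0.24) = 0.24
((z ⇒ x) ⇒ z) ⇒ z = min(1, 1 − 0.24 + 0.24) = min(1, 1.00) = 1.00
(((z ⇒ x) ⇒ z) ⇒ z) ∨ x = max(1.00, 0.50) = 1.00
¬z ⇒ ((((z ⇒ x) ⇒ z) ⇒ z) ∨ x) = min(1, 1 − 0.76 + 1.00) = min(1, 1.24) = 1.00
z ⇒ z = min(1, 1 − 0.24 + 0.24) = min(1, 1.00) = 1.00
(z ⇒ z) ∨ z = max(1.00, 0.24) = 1.00
x ⇒ z = min(1, 1 − 0.50 + 0.24) = min(1, 0.74) = 0.74
((z ⇒ z) ∨ z) ⇒ (x ⇒ z) = min(1, 1 − 1.00 + 0.74) = min(1, 0.74) = 0.74
x ∨ (((z ⇒ z) ∨ z) ⇒ (x ⇒ z)) = max(0.50, 0.74) = 0.74
(¬z ⇒ ((((z ⇒ x) ⇒ z) ⇒ z) ∨ x)) ⇒ (x ∨ (((z ⇒ z) ∨ z) ⇒ (x ⇒ z))) = min(1, 1 − 1.00 + 0.74) = min(1, 0.74) = 0.74

0.74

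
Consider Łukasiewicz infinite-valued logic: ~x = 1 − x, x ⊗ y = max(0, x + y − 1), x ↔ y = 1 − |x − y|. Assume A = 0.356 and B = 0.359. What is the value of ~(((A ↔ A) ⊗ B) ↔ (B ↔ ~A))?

0.356

A ↔ A = 1 − |0.356 − 0.356| = 1 − 0.000 = 1.000
(A ↔ A) ⊗ B = max(0, 1.000 + 0.359 − 1) = max(0, 0.359) = 0.359
~A = 1 − 0.356 = 0.644
B ↔ ~A = 1 − |0.359 − 0.644| = 1 − 0.285 = 0.715
((A ↔ A) ⊗ B) ↔ (B ↔ ~A) = 1 − |0.359 − 0.715| = 1 − 0.356 = 0.644
~(((A ↔ A) ⊗ B) ↔ (B ↔ ~A)) = 1 − 0.644 = 0.356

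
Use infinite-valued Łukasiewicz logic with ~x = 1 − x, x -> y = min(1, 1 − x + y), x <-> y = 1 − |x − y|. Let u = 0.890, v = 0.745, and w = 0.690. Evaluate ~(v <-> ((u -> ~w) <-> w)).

0.015

~w = 1 − 0.690 = 0.310
u -> ~w = min(1, 1 − 0.890 + 0.310) = min(1, 0.420) = 0.420
(u -> ~w) <-> w = 1 − |0.420 − 0.690| = 1 − 0.270 = 0.730
v <-> ((u -> ~w) <-> w) = 1 − |0.745 − 0.730| = 1 − 0.015 = 0.985
~(v <-> ((u -> ~w) <-> w)) = 1 − 0.985 = 0.015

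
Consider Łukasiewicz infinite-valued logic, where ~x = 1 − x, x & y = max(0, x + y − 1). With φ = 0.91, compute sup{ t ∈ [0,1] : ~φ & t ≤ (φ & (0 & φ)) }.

0.91

~φ = 1 − 0.91 = 0.09
So the left factor is ~φ = 0.09.
0 & φ = max(0, 0.00 + 0.91 − 1) = max(0, -0.09) = 0.00
φ & (0 & φ) = max(0, 0.91 + 0.00 − 1) = max(0, -0.09) = 0.00
So the right-hand bound is φ & (0 & φ) = 0.00.
The residuum of the Łukasiewicz t-norm gives the supremum: min(1, 1 − 0.09 + 0.00).
1 − 0.09 + 0.00 = 0.91, so t = min(1, 0.91) = 0.91.
Check: 0.09 & 0.91 = max(0, 0.00) = 0.00 ≤ 0.00.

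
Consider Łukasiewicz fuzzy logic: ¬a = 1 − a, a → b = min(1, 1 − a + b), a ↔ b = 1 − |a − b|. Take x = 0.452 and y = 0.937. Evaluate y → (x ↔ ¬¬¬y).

0.674

¬y = 1 − 0.937 = 0.063
¬¬y = 1 − 0.063 = 0.937
¬¬¬y = 1 − 0.937 = 0.063
x ↔ ¬¬¬y = 1 − |0.452 − 0.063| = 1 − 0.389 = 0.611
y → (x ↔ ¬¬¬y) = min(1, 1 − 0.937 + 0.611) = min(1, 0.674) = 0.674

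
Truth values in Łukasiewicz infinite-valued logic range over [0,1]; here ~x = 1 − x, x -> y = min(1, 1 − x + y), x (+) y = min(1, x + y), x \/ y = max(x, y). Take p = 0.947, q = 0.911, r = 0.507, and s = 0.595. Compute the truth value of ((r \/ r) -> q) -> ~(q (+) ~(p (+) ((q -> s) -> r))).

0.089

r \/ r = max(0.507, 0.507) = 0.507
(r \/ r) -> q = min(1, 1 − 0.507 + 0.911) = min(1, 1.404) = 1.000
q -> s = min(1, 1 − 0.911 + 0.595) = min(1, 0.684) = 0.684
(q -> s) -> r = min(1, 1 − 0.684 + 0.507) = min(1, 0.823) = 0.823
p (+) ((q -> s) -> r) = min(1, 0.947 + 0.823) = min(1, 1.770) = 1.000
~(p (+) ((q -> s) -> r)) = 1 − 1.000 = 0.000
q (+) ~(p (+) ((q -> s) -> r)) = min(1, 0.911 + 0.000) = min(1, 0.911) = 0.911
~(q (+) ~(p (+) ((q -> s) -> r))) = 1 − 0.911 = 0.089
((r \/ r) -> q) -> ~(q (+) ~(p (+) ((q -> s) -> r))) = min(1, 1 − 1.000 + 0.089) = min(1, 0.089) = 0.089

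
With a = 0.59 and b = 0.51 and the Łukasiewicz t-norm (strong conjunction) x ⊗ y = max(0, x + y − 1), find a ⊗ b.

a ⊗ b = max(0, 0.59 + 0.51 − 1) = max(0, 0.10) = 0.10
For comparison, the Gödel (minimum) t-norm min(x, y) would give 0.51.

0.10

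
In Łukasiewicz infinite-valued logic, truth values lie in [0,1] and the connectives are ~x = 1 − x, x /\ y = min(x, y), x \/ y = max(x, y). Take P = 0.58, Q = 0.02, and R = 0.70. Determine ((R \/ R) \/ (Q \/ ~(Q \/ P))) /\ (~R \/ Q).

R \/ R = max(0.70, 0.70) = 0.70
Q \/ P = max(0.02, 0.58) = 0.58
~(Q \/ P) = 1 − 0.58 = 0.42
Q \/ ~(Q \/ P) = max(0.02, 0.42) = 0.42
(R \/ R) \/ (Q \/ ~(Q \/ P)) = max(0.70, 0.42) = 0.70
~R = 1 − 0.70 = 0.30
~R \/ Q = max(0.30, 0.02) = 0.30
((R \/ R) \/ (Q \/ ~(Q \/ P))) /\ (~R \/ Q) = min(0.70, 0.30) = 0.30

0.30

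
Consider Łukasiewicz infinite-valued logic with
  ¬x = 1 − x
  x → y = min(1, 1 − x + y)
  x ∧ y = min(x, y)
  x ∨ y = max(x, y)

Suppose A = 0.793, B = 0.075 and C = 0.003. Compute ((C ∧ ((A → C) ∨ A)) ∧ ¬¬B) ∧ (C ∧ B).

A → C = min(1, 1 − 0.793 + 0.003) = min(1, 0.210) = 0.210
(A → C) ∨ A = max(0.210, 0.793) = 0.793
C ∧ ((A → C) ∨ A) = min(0.003, 0.793) = 0.003
¬B = 1 − 0.075 = 0.925
¬¬B = 1 − 0.925 = 0.075
(C ∧ ((A → C) ∨ A)) ∧ ¬¬B = min(0.003, 0.075) = 0.003
C ∧ B = min(0.003, 0.075) = 0.003
((C ∧ ((A → C) ∨ A)) ∧ ¬¬B) ∧ (C ∧ B) = min(0.003, 0.003) = 0.003

0.003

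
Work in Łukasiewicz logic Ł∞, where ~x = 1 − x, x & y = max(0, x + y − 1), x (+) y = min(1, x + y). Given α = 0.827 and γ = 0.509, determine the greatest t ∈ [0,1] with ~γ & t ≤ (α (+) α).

~γ = 1 − 0.509 = 0.491
So the left factor is ~γ = 0.491.
α (+) α = min(1, 0.827 + 0.827) = min(1, 1.654) = 1.000
So the right-hand bound is α (+) α = 1.000.
The residuum of the Łukasiewicz t-norm gives the supremum: min(1, 1 − 0.491 + 1.000).
1 − 0.491 + 1.000 = 1.509, so t = min(1, 1.509) = 1.000.
Check: 0.491 & 1.000 = max(0, 0.491) = 0.491 ≤ 1.000.

1.000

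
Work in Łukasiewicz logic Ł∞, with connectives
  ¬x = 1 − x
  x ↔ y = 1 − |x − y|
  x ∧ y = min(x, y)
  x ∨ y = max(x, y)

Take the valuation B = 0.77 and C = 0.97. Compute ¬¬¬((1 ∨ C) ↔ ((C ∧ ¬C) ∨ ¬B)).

0.77

1 ∨ C = max(1.00, 0.97) = 1.00
¬C = 1 − 0.97 = 0.03
C ∧ ¬C = min(0.97, 0.03) = 0.03
¬B = 1 − 0.77 = 0.23
(C ∧ ¬C) ∨ ¬B = max(0.03, 0.23) = 0.23
(1 ∨ C) ↔ ((C ∧ ¬C) ∨ ¬B) = 1 − |1.00 − 0.23| = 1 − 0.77 = 0.23
¬((1 ∨ C) ↔ ((C ∧ ¬C) ∨ ¬B)) = 1 − 0.23 = 0.77
¬¬((1 ∨ C) ↔ ((C ∧ ¬C) ∨ ¬B)) = 1 − 0.77 = 0.23
¬¬¬((1 ∨ C) ↔ ((C ∧ ¬C) ∨ ¬B)) = 1 − 0.23 = 0.77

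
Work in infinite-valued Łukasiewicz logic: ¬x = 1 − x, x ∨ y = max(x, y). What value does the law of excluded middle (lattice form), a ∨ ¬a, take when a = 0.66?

¬a = 1 − 0.66 = 0.34
a ∨ ¬a = max(0.66, 0.34) = 0.66
(The value 0.66 < 1 shows this instance is not satisfied; not a Ł∞-tautology — its value is max(a, 1−a).)

0.66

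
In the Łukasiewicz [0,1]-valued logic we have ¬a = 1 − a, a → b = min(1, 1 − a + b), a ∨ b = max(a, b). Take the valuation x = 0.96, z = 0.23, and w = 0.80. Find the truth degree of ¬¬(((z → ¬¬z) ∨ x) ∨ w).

1.00

¬z = 1 − 0.23 = 0.77
¬¬z = 1 − 0.77 = 0.23
z → ¬¬z = min(1, 1 − 0.23 + 0.23) = min(1, 1.00) = 1.00
(z → ¬¬z) ∨ x = max(1.00, 0.96) = 1.00
((z → ¬¬z) ∨ x) ∨ w = max(1.00, 0.80) = 1.00
¬(((z → ¬¬z) ∨ x) ∨ w) = 1 − 1.00 = 0.00
¬¬(((z → ¬¬z) ∨ x) ∨ w) = 1 − 0.00 = 1.00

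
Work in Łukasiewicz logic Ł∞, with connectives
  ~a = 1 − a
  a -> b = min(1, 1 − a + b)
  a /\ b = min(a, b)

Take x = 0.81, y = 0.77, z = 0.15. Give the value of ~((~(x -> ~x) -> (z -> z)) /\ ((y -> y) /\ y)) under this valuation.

~x = 1 − 0.81 = 0.19
x -> ~x = min(1, 1 − 0.81 + 0.19) = min(1, 0.38) = 0.38
~(x -> ~x) = 1 − 0.38 = 0.62
z -> z = min(1, 1 − 0.15 + 0.15) = min(1, 1.00) = 1.00
~(x -> ~x) -> (z -> z) = min(1, 1 − 0.62 + 1.00) = min(1, 1.38) = 1.00
y -> y = min(1, 1 − 0.77 + 0.77) = min(1, 1.00) = 1.00
(y -> y) /\ y = min(1.00, 0.77) = 0.77
(~(x -> ~x) -> (z -> z)) /\ ((y -> y) /\ y) = min(1.00, 0.77) = 0.77
~((~(x -> ~x) -> (z -> z)) /\ ((y -> y) /\ y)) = 1 − 0.77 = 0.23

0.23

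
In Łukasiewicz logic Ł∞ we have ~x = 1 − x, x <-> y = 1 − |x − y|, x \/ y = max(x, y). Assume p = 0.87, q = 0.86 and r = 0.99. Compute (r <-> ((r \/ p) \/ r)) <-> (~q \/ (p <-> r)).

0.88

r \/ p = max(0.99, 0.87) = 0.99
(r \/ p) \/ r = max(0.99, 0.99) = 0.99
r <-> ((r \/ p) \/ r) = 1 − |0.99 − 0.99| = 1 − 0.00 = 1.00
~q = 1 − 0.86 = 0.14
p <-> r = 1 − |0.87 − 0.99| = 1 − 0.12 = 0.88
~q \/ (p <-> r) = max(0.14, 0.88) = 0.88
(r <-> ((r \/ p) \/ r)) <-> (~q \/ (p <-> r)) = 1 − |1.00 − 0.88| = 1 − 0.12 = 0.88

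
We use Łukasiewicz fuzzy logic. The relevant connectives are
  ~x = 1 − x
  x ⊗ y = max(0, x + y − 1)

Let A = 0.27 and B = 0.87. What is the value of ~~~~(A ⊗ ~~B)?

~B = 1 − 0.87 = 0.13
~~B = 1 − 0.13 = 0.87
A ⊗ ~~B = max(0, 0.27 + 0.87 − 1) = max(0, 0.14) = 0.14
~(A ⊗ ~~B) = 1 − 0.14 = 0.86
~~(A ⊗ ~~B) = 1 − 0.86 = 0.14
~~~(A ⊗ ~~B) = 1 − 0.14 = 0.86
~~~~(A ⊗ ~~B) = 1 − 0.86 = 0.14

0.14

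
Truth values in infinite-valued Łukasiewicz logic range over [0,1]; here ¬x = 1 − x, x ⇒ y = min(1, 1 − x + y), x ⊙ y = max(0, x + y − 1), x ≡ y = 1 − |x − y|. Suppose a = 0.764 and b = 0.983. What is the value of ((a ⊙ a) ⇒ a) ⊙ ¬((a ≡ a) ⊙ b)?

a ⊙ a = max(0, 0.764 + 0.764 − 1) = max(0, 0.528) = 0.528
(a ⊙ a) ⇒ a = min(1, 1 − 0.528 + 0.764) = min(1, 1.236) = 1.000
a ≡ a = 1 − |0.764 − 0.764| = 1 − 0.000 = 1.000
(a ≡ a) ⊙ b = max(0, 1.000 + 0.983 − 1) = max(0, 0.983) = 0.983
¬((a ≡ a) ⊙ b) = 1 − 0.983 = 0.017
((a ⊙ a) ⇒ a) ⊙ ¬((a ≡ a) ⊙ b) = max(0, 1.000 + 0.017 − 1) = max(0, 0.017) = 0.017

0.017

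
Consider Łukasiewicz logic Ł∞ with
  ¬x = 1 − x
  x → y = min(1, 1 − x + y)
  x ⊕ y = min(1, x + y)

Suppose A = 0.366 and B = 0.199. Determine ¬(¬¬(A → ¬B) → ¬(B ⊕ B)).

0.398

¬B = 1 − 0.199 = 0.801
A → ¬B = min(1, 1 − 0.366 + 0.801) = min(1, 1.435) = 1.000
¬(A → ¬B) = 1 − 1.000 = 0.000
¬¬(A → ¬B) = 1 − 0.000 = 1.000
B ⊕ B = min(1, 0.199 + 0.199) = min(1, 0.398) = 0.398
¬(B ⊕ B) = 1 − 0.398 = 0.602
¬¬(A → ¬B) → ¬(B ⊕ B) = min(1, 1 − 1.000 + 0.602) = min(1, 0.602) = 0.602
¬(¬¬(A → ¬B) → ¬(B ⊕ B)) = 1 − 0.602 = 0.398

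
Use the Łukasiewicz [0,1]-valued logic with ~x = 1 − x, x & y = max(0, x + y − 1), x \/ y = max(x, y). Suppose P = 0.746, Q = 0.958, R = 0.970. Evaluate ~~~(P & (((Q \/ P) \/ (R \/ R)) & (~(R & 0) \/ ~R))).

0.284

Q \/ P = max(0.958, 0.746) = 0.958
R \/ R = max(0.970, 0.970) = 0.970
(Q \/ P) \/ (R \/ R) = max(0.958, 0.970) = 0.970
R & 0 = max(0, 0.970 + 0.000 − 1) = max(0, -0.030) = 0.000
~(R & 0) = 1 − 0.000 = 1.000
~R = 1 − 0.970 = 0.030
~(R & 0) \/ ~R = max(1.000, 0.030) = 1.000
((Q \/ P) \/ (R \/ R)) & (~(R & 0) \/ ~R) = max(0, 0.970 + 1.000 − 1) = max(0, 0.970) = 0.970
P & (((Q \/ P) \/ (R \/ R)) & (~(R & 0) \/ ~R)) = max(0, 0.746 + 0.970 − 1) = max(0, 0.716) = 0.716
~(P & (((Q \/ P) \/ (R \/ R)) & (~(R & 0) \/ ~R))) = 1 − 0.716 = 0.284
~~(P & (((Q \/ P) \/ (R \/ R)) & (~(R & 0) \/ ~R))) = 1 − 0.284 = 0.716
~~~(P & (((Q \/ P) \/ (R \/ R)) & (~(R & 0) \/ ~R))) = 1 − 0.716 = 0.284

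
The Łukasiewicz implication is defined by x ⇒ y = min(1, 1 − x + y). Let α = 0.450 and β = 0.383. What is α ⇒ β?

α ⇒ β = min(1, 1 − 0.450 + 0.383) = min(1, 0.933) = 0.933
For comparison, the Gödel implication (1 if x ≤ y else y) would give 0.383.

0.933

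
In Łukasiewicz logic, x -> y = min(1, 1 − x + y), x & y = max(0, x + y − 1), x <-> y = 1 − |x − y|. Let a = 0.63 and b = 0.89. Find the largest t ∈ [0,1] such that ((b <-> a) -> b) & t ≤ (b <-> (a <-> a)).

0.89

b <-> a = 1 − |0.89 − 0.63| = 1 − 0.26 = 0.74
(b <-> a) -> b = min(1, 1 − 0.74 + 0.89) = min(1, 1.15) = 1.00
So the left factor is (b <-> a) -> b = 1.00.
a <-> a = 1 − |0.63 − 0.63| = 1 − 0.00 = 1.00
b <-> (a <-> a) = 1 − |0.89 − 1.00| = 1 − 0.11 = 0.89
So the right-hand bound is b <-> (a <-> a) = 0.89.
The residuum of the Łukasiewicz t-norm gives the supremum: min(1, 1 − 1.00 + 0.89).
1 − 1.00 + 0.89 = 0.89, so t = min(1, 0.89) = 0.89.
Check: 1.00 & 0.89 = max(0, 0.89) = 0.89 ≤ 0.89.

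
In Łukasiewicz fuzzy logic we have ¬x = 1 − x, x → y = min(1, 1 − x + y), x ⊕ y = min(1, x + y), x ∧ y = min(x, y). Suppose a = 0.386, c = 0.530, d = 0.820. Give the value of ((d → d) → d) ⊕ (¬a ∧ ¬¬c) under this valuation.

1.000

d → d = min(1, 1 − 0.820 + 0.820) = min(1, 1.000) = 1.000
(d → d) → d = min(1, 1 − 1.000 + 0.820) = min(1, 0.820) = 0.820
¬a = 1 − 0.386 = 0.614
¬c = 1 − 0.530 = 0.470
¬¬c = 1 − 0.470 = 0.530
¬a ∧ ¬¬c = min(0.614, 0.530) = 0.530
((d → d) → d) ⊕ (¬a ∧ ¬¬c) = min(1, 0.820 + 0.530) = min(1, 1.350) = 1.000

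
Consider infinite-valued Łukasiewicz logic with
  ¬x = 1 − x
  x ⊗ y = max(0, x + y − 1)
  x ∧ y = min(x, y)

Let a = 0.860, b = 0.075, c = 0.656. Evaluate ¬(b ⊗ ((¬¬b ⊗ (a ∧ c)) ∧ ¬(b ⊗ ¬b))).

1.000

¬b = 1 − 0.075 = 0.925
¬¬b = 1 − 0.925 = 0.075
a ∧ c = min(0.860, 0.656) = 0.656
¬¬b ⊗ (a ∧ c) = max(0, 0.075 + 0.656 − 1) = max(0, -0.269) = 0.000
b ⊗ ¬b = max(0, 0.075 + 0.925 − 1) = max(0, 0.000) = 0.000
¬(b ⊗ ¬b) = 1 − 0.000 = 1.000
(¬¬b ⊗ (a ∧ c)) ∧ ¬(b ⊗ ¬b) = min(0.000, 1.000) = 0.000
b ⊗ ((¬¬b ⊗ (a ∧ c)) ∧ ¬(b ⊗ ¬b)) = max(0, 0.075 + 0.000 − 1) = max(0, -0.925) = 0.000
¬(b ⊗ ((¬¬b ⊗ (a ∧ c)) ∧ ¬(b ⊗ ¬b))) = 1 − 0.000 = 1.000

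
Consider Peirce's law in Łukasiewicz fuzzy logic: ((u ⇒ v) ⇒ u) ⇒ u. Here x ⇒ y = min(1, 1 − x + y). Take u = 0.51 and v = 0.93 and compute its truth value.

u ⇒ v = min(1, 1 − 0.51 + 0.93) = min(1, 1.42) = 1.00
(u ⇒ v) ⇒ u = min(1, 1 − 1.00 + 0.51) = min(1, 0.51) = 0.51
((u ⇒ v) ⇒ u) ⇒ u = min(1, 1 − 0.51 + 0.51) = min(1, 1.00) = 1.00

1.00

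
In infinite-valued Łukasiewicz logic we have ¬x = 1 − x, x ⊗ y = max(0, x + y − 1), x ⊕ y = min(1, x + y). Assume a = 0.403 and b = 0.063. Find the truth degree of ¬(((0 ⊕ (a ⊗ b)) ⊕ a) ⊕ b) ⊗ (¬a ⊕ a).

a ⊗ b = max(0, 0.403 + 0.063 − 1) = max(0, -0.534) = 0.000
0 ⊕ (a ⊗ b) = min(1, 0.000 + 0.000) = min(1, 0.000) = 0.000
(0 ⊕ (a ⊗ b)) ⊕ a = min(1, 0.000 + 0.403) = min(1, 0.403) = 0.403
((0 ⊕ (a ⊗ b)) ⊕ a) ⊕ b = min(1, 0.403 + 0.063) = min(1, 0.466) = 0.466
¬(((0 ⊕ (a ⊗ b)) ⊕ a) ⊕ b) = 1 − 0.466 = 0.534
¬a = 1 − 0.403 = 0.597
¬a ⊕ a = min(1, 0.597 + 0.403) = min(1, 1.000) = 1.000
¬(((0 ⊕ (a ⊗ b)) ⊕ a) ⊕ b) ⊗ (¬a ⊕ a) = max(0, 0.534 + 1.000 − 1) = max(0, 0.534) = 0.534

0.534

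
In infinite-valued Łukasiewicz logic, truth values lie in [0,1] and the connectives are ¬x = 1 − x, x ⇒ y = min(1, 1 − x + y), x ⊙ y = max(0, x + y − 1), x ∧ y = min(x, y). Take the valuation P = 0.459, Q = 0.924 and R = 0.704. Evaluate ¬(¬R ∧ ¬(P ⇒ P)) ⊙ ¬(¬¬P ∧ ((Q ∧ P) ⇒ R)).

0.541

¬R = 1 − 0.704 = 0.296
P ⇒ P = min(1, 1 − 0.459 + 0.459) = min(1, 1.000) = 1.000
¬(P ⇒ P) = 1 − 1.000 = 0.000
¬R ∧ ¬(P ⇒ P) = min(0.296, 0.000) = 0.000
¬(¬R ∧ ¬(P ⇒ P)) = 1 − 0.000 = 1.000
¬P = 1 − 0.459 = 0.541
¬¬P = 1 − 0.541 = 0.459
Q ∧ P = min(0.924, 0.459) = 0.459
(Q ∧ P) ⇒ R = min(1, 1 − 0.459 + 0.704) = min(1, 1.245) = 1.000
¬¬P ∧ ((Q ∧ P) ⇒ R) = min(0.459, 1.000) = 0.459
¬(¬¬P ∧ ((Q ∧ P) ⇒ R)) = 1 − 0.459 = 0.541
¬(¬R ∧ ¬(P ⇒ P)) ⊙ ¬(¬¬P ∧ ((Q ∧ P) ⇒ R)) = max(0, 1.000 + 0.541 − 1) = max(0, 0.541) = 0.541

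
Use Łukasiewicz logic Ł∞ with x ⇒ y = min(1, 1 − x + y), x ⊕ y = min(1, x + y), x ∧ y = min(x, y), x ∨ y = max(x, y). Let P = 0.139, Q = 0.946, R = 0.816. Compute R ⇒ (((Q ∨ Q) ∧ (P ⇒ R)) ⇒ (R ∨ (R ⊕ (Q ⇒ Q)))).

Q ∨ Q = max(0.946, 0.946) = 0.946
P ⇒ R = min(1, 1 − 0.139 + 0.816) = min(1, 1.677) = 1.000
(Q ∨ Q) ∧ (P ⇒ R) = min(0.946, 1.000) = 0.946
Q ⇒ Q = min(1, 1 − 0.946 + 0.946) = min(1, 1.000) = 1.000
R ⊕ (Q ⇒ Q) = min(1, 0.816 + 1.000) = min(1, 1.816) = 1.000
R ∨ (R ⊕ (Q ⇒ Q)) = max(0.816, 1.000) = 1.000
((Q ∨ Q) ∧ (P ⇒ R)) ⇒ (R ∨ (R ⊕ (Q ⇒ Q))) = min(1, 1 − 0.946 + 1.000) = min(1, 1.054) = 1.000
R ⇒ (((Q ∨ Q) ∧ (P ⇒ R)) ⇒ (R ∨ (R ⊕ (Q ⇒ Q)))) = min(1, 1 − 0.816 + 1.000) = min(1, 1.184) = 1.000

1.000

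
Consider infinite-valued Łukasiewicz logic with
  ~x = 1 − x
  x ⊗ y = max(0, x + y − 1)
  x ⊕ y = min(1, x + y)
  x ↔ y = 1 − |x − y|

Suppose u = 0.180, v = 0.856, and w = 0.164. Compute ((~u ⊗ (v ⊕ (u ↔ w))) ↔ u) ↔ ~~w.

0.804

~u = 1 − 0.180 = 0.820
u ↔ w = 1 − |0.180 − 0.164| = 1 − 0.016 = 0.984
v ⊕ (u ↔ w) = min(1, 0.856 + 0.984) = min(1, 1.840) = 1.000
~u ⊗ (v ⊕ (u ↔ w)) = max(0, 0.820 + 1.000 − 1) = max(0, 0.820) = 0.820
(~u ⊗ (v ⊕ (u ↔ w))) ↔ u = 1 − |0.820 − 0.180| = 1 − 0.640 = 0.360
~w = 1 − 0.164 = 0.836
~~w = 1 − 0.836 = 0.164
((~u ⊗ (v ⊕ (u ↔ w))) ↔ u) ↔ ~~w = 1 − |0.360 − 0.164| = 1 − 0.196 = 0.804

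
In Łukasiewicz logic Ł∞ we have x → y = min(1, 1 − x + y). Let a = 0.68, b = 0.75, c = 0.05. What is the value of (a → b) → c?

a → b = min(1, 1 − 0.68 + 0.75) = min(1, 1.07) = 1.00
(a → b) → c = min(1, 1 − 1.00 + 0.05) = min(1, 0.05) = 0.05

0.05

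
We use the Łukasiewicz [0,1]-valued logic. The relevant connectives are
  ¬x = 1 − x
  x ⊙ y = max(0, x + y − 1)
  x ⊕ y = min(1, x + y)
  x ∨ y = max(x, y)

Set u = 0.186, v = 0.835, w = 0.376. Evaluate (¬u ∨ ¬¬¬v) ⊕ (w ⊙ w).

¬u = 1 − 0.186 = 0.814
¬v = 1 − 0.835 = 0.165
¬¬v = 1 − 0.165 = 0.835
¬¬¬v = 1 − 0.835 = 0.165
¬u ∨ ¬¬¬v = max(0.814, 0.165) = 0.814
w ⊙ w = max(0, 0.376 + 0.376 − 1) = max(0, -0.248) = 0.000
(¬u ∨ ¬¬¬v) ⊕ (w ⊙ w) = min(1, 0.814 + 0.000) = min(1, 0.814) = 0.814

0.814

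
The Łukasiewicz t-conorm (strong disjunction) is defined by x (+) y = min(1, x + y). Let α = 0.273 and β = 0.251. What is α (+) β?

α (+) β = min(1, 0.273 + 0.251) = min(1, 0.524) = 0.524
For comparison, the Gödel t-conorm max(x, y) would give 0.273.

0.524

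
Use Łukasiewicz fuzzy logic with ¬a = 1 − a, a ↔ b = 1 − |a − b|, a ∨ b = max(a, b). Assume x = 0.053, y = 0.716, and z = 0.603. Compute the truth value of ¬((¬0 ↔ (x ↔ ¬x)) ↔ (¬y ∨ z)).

¬0 = 1 − 0.000 = 1.000
¬x = 1 − 0.053 = 0.947
x ↔ ¬x = 1 − |0.053 − 0.947| = 1 − 0.894 = 0.106
¬0 ↔ (x ↔ ¬x) = 1 − |1.000 − 0.106| = 1 − 0.894 = 0.106
¬y = 1 − 0.716 = 0.284
¬y ∨ z = max(0.284, 0.603) = 0.603
(¬0 ↔ (x ↔ ¬x)) ↔ (¬y ∨ z) = 1 − |0.106 − 0.603| = 1 − 0.497 = 0.503
¬((¬0 ↔ (x ↔ ¬x)) ↔ (¬y ∨ z)) = 1 − 0.503 = 0.497

0.497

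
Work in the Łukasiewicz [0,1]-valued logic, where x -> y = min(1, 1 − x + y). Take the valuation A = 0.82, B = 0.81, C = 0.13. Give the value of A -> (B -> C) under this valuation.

B -> C = min(1, 1 − 0.81 + 0.13) = min(1, 0.32) = 0.32
A -> (B -> C) = min(1, 1 − 0.82 + 0.32) = min(1, 0.50) = 0.50

0.50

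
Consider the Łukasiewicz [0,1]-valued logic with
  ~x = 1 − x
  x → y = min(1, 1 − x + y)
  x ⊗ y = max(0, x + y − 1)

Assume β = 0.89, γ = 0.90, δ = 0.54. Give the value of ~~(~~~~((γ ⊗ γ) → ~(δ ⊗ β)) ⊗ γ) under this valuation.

γ ⊗ γ = max(0, 0.90 + 0.90 − 1) = max(0, 0.80) = 0.80
δ ⊗ β = max(0, 0.54 + 0.89 − 1) = max(0, 0.43) = 0.43
~(δ ⊗ β) = 1 − 0.43 = 0.57
(γ ⊗ γ) → ~(δ ⊗ β) = min(1, 1 − 0.80 + 0.57) = min(1, 0.77) = 0.77
~((γ ⊗ γ) → ~(δ ⊗ β)) = 1 − 0.77 = 0.23
~~((γ ⊗ γ) → ~(δ ⊗ β)) = 1 − 0.23 = 0.77
~~~((γ ⊗ γ) → ~(δ ⊗ β)) = 1 − 0.77 = 0.23
~~~~((γ ⊗ γ) → ~(δ ⊗ β)) = 1 − 0.23 = 0.77
~~~~((γ ⊗ γ) → ~(δ ⊗ β)) ⊗ γ = max(0, 0.77 + 0.90 − 1) = max(0, 0.67) = 0.67
~(~~~~((γ ⊗ γ) → ~(δ ⊗ β)) ⊗ γ) = 1 − 0.67 = 0.33
~~(~~~~((γ ⊗ γ) → ~(δ ⊗ β)) ⊗ γ) = 1 − 0.33 = 0.67

0.67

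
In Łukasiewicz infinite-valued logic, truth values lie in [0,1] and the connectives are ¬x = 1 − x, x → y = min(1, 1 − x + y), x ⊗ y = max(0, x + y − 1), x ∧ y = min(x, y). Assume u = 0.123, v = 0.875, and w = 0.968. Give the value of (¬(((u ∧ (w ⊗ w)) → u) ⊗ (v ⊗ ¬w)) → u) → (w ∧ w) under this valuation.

w ⊗ w = max(0, 0.968 + 0.968 − 1) = max(0, 0.936) = 0.936
u ∧ (w ⊗ w) = min(0.123, 0.936) = 0.123
(u ∧ (w ⊗ w)) → u = min(1, 1 − 0.123 + 0.123) = min(1, 1.000) = 1.000
¬w = 1 − 0.968 = 0.032
v ⊗ ¬w = max(0, 0.875 + 0.032 − 1) = max(0, -0.093) = 0.000
((u ∧ (w ⊗ w)) → u) ⊗ (v ⊗ ¬w) = max(0, 1.000 + 0.000 − 1) = max(0, 0.000) = 0.000
¬(((u ∧ (w ⊗ w)) → u) ⊗ (v ⊗ ¬w)) = 1 − 0.000 = 1.000
¬(((u ∧ (w ⊗ w)) → u) ⊗ (v ⊗ ¬w)) → u = min(1, 1 − 1.000 + 0.123) = min(1, 0.123) = 0.123
w ∧ w = min(0.968, 0.968) = 0.968
(¬(((u ∧ (w ⊗ w)) → u) ⊗ (v ⊗ ¬w)) → u) → (w ∧ w) = min(1, 1 − 0.123 + 0.968) = min(1, 1.845) = 1.000

1.000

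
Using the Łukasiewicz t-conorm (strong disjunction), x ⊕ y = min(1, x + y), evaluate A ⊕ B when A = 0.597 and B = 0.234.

0.831

A ⊕ B = min(1, 0.597 + 0.234) = min(1, 0.831) = 0.831
For comparison, the Gödel t-conorm max(x, y) would give 0.597.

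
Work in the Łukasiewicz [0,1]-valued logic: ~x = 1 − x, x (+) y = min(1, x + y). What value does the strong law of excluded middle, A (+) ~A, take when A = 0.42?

~A = 1 − 0.42 = 0.58
A (+) ~A = min(1, 0.42 + 0.58) = min(1, 1.00) = 1.00
(As expected: always 1 in Ł∞ since a ⊕ (1−a) = 1.)

1.00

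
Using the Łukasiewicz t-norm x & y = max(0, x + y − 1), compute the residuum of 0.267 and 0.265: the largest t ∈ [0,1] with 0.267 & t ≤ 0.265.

The residuum of the Łukasiewicz t-norm gives the supremum: min(1, 1 − 0.267 + 0.265).
1 − 0.267 + 0.265 = 0.998, so t = min(1, 0.998) = 0.998.
Check: 0.267 & 0.998 = max(0, 0.265) = 0.265 ≤ 0.265.

0.998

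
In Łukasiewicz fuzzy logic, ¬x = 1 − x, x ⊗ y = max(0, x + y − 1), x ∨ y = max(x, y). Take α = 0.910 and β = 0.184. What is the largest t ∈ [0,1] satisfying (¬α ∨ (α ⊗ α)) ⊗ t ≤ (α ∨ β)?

1.000

¬α = 1 − 0.910 = 0.090
α ⊗ α = max(0, 0.910 + 0.910 − 1) = max(0, 0.820) = 0.820
¬α ∨ (α ⊗ α) = max(0.090, 0.820) = 0.820
So the left factor is ¬α ∨ (α ⊗ α) = 0.820.
α ∨ β = max(0.910, 0.184) = 0.910
So the right-hand bound is α ∨ β = 0.910.
The residuum of the Łukasiewicz t-norm gives the supremum: min(1, 1 − 0.820 + 0.910).
1 − 0.820 + 0.910 = 1.090, so t = min(1, 1.090) = 1.000.
Check: 0.820 ⊗ 1.000 = max(0, 0.820) = 0.820 ≤ 0.910.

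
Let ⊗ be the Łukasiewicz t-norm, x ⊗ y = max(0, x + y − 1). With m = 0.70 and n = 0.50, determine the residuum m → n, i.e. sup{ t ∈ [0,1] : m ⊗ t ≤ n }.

The residuum of the Łukasiewicz t-norm gives the supremum: min(1, 1 − 0.70 + 0.50).
1 − 0.70 + 0.50 = 0.80, so t = min(1, 0.80) = 0.80.
Check: 0.70 ⊗ 0.80 = max(0, 0.50) = 0.50 ≤ 0.50.

0.80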